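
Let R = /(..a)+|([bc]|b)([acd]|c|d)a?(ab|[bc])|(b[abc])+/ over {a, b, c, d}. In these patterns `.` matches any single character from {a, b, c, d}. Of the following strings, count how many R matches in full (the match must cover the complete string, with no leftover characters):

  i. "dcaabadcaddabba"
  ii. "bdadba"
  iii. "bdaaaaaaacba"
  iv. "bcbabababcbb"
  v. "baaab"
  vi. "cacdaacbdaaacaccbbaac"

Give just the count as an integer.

5

i → match
ii → match
iii → match
iv → match
v → match
vi → no match
Total matched: 5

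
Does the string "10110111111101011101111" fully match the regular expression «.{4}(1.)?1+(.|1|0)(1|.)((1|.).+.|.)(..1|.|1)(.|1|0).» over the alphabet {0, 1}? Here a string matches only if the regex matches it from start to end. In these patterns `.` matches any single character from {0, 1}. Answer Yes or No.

No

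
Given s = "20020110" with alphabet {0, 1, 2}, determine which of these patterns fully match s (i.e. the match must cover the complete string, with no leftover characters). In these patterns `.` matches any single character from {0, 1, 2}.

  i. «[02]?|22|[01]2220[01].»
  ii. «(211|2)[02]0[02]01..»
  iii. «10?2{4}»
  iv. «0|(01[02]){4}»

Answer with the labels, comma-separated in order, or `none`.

i → no match
ii → match
iii → no match — must start with "1"
iv → no match

ii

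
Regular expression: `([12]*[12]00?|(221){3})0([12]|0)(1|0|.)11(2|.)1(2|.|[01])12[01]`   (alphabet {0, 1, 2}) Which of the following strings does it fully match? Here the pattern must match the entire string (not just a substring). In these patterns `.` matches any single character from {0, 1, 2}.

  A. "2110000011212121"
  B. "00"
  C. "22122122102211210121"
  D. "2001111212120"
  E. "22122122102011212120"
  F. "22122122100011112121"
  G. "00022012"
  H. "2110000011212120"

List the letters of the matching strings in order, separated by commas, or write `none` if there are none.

A → match
B → no match
C → match
D → match
E → match
F → match
G → no match
H → match

A, C, D, E, F, H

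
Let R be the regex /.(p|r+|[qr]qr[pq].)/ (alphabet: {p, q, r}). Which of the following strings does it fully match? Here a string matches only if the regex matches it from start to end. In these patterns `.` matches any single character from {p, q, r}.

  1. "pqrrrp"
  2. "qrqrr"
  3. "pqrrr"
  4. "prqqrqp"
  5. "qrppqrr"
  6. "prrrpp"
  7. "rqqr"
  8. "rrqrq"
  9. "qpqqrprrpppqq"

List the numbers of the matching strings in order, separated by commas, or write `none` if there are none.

none

1 → no match
2 → no match
3 → no match
4 → no match
5 → no match
6 → no match
7 → no match
8 → no match
9 → no match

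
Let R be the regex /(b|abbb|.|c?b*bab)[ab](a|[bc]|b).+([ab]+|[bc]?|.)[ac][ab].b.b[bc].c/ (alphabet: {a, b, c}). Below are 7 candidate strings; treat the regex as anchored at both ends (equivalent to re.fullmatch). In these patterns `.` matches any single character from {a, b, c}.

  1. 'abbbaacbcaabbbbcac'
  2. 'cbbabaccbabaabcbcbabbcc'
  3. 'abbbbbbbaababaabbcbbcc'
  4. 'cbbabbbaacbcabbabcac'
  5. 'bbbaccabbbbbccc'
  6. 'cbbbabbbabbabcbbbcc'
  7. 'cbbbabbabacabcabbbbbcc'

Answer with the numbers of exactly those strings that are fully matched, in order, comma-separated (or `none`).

1 → match
2 → match
3 → match
4 → match
5 → match
6 → no match
7 → match

1, 2, 3, 4, 5, 7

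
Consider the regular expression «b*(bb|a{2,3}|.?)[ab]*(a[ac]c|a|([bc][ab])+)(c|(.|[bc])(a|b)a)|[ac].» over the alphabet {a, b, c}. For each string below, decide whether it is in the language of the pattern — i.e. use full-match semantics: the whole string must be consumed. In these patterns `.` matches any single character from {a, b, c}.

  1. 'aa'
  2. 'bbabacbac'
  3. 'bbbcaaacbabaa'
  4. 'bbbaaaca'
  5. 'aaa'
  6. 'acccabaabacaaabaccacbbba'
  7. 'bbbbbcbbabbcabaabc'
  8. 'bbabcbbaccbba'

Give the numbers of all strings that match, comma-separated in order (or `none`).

1

1 → match
2 → no match
3 → no match
4 → no match
5 → no match
6 → no match
7 → no match
8 → no match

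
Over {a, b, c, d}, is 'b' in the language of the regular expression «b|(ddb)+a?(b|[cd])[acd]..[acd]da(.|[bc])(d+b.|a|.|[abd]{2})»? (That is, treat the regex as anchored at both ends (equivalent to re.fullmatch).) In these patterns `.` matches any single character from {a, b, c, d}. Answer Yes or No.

Yes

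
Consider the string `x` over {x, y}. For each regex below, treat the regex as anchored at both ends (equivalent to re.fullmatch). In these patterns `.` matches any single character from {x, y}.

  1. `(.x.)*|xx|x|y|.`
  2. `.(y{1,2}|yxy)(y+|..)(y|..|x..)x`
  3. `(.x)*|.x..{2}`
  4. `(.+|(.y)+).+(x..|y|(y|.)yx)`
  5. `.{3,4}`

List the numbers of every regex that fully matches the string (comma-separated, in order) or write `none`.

1 → match
2 → no match
3 → no match
4 → no match
5 → no match

1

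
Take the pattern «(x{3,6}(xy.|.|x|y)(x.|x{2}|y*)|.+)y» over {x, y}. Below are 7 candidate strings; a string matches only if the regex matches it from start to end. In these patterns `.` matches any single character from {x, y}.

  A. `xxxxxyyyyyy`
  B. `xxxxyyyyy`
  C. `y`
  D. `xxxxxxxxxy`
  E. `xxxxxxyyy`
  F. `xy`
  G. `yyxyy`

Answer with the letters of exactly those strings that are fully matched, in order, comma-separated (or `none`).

A, B, D, E, F, G

A → match
B → match
C → no match
D → match
E → match
F → match
G → match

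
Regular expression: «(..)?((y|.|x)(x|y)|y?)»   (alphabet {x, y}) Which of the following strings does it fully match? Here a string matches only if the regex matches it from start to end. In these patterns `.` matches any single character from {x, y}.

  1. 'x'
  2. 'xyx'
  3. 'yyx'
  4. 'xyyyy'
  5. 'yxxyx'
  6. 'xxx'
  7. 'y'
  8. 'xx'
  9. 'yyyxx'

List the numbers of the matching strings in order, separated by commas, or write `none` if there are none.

7, 8

1 → no match
2 → no match
3 → no match
4 → no match
5 → no match
6 → no match
7 → match
8 → match
9 → no match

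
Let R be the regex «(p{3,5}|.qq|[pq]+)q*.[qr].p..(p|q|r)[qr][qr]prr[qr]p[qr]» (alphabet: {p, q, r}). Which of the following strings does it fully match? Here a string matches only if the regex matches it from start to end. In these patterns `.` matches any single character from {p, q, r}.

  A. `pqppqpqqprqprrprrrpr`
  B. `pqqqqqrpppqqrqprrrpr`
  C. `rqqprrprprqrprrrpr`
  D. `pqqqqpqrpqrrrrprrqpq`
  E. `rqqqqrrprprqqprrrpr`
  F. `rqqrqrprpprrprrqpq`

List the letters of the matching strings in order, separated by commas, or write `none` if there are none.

A → match
B → match
C → match
D → match
E → match
F → match

A, B, C, D, E, F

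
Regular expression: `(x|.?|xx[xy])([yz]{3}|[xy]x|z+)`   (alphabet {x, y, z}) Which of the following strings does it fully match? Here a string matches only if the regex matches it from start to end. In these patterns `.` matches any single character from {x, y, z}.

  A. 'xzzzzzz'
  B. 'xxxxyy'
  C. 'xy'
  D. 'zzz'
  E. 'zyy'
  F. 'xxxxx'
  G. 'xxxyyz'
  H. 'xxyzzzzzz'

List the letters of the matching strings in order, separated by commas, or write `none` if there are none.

A → match
B → no match
C → no match
D → match
E → match
F → match
G → match
H → match

A, D, E, F, G, H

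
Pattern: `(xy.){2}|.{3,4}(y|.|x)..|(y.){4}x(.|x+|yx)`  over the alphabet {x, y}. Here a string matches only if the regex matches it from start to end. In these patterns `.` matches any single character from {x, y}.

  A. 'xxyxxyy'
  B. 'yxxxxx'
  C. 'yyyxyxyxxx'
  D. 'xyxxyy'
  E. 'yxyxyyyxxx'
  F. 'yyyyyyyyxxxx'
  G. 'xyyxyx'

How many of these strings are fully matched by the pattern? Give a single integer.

A → match
B → match
C → match
D → match
E → match
F → match
G → match
Total matched: 7

7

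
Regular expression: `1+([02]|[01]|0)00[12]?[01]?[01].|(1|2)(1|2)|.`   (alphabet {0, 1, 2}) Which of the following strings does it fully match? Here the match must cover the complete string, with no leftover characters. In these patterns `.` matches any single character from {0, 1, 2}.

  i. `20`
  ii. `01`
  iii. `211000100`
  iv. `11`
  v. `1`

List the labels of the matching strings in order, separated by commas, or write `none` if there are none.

iv, v

i → no match
ii → no match
iii → no match
iv → match
v → match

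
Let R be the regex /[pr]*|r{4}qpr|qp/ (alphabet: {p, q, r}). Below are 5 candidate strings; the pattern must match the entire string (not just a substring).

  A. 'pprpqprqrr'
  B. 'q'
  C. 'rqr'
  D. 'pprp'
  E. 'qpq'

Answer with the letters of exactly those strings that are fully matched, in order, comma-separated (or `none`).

D

A → no match
B → no match
C → no match
D → match
E → no match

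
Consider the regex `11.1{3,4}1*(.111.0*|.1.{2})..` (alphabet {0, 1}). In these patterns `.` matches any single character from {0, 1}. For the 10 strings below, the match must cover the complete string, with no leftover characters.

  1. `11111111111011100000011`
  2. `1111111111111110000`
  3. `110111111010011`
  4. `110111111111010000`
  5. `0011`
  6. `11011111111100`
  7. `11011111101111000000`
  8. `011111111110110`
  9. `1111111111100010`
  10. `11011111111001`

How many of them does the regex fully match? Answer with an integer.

8

1 → match
2 → match
3 → match
4 → match
5. `0011` → no match — must start with `11`
6 → match
7 → match
8 → no match — must start with `11`
9 → match
10 → match
Total matched: 8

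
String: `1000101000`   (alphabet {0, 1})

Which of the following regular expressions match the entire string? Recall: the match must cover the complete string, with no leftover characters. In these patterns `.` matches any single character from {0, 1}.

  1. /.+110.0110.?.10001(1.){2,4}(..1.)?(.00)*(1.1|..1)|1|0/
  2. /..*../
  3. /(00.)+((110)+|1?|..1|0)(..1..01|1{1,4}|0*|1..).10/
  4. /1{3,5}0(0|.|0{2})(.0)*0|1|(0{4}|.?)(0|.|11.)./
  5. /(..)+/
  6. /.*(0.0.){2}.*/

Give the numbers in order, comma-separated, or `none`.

2, 5, 6

1 → no match
2 → match
3 → no match — must start with `00`
4 → no match
5 → match
6 → match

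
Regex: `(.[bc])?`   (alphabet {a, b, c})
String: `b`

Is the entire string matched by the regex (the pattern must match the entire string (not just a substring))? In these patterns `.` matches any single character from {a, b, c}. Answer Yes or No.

No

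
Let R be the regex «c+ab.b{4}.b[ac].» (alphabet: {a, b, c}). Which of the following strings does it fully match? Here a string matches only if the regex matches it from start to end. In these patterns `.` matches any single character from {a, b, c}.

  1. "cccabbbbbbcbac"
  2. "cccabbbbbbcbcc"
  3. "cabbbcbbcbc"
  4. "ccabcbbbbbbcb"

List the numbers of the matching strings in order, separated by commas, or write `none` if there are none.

1, 2, 4

1 → match
2 → match
3 → no match
4 → match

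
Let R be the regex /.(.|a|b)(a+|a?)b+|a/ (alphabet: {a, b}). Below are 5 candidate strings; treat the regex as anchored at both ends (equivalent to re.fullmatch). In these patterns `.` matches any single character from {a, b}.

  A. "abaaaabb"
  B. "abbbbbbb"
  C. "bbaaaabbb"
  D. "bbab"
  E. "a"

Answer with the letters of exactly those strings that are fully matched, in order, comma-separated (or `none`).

A, B, C, D, E

A → match
B → match
C → match
D → match
E → match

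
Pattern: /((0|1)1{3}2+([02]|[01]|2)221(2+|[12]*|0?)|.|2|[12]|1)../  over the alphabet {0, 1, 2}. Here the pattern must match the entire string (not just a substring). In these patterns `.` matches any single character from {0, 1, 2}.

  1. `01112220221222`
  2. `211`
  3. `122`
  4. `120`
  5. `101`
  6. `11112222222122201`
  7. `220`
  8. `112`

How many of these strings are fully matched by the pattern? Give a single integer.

8

1 → match
2 → match
3 → match
4 → match
5 → match
6 → match
7 → match
8 → match
Total matched: 8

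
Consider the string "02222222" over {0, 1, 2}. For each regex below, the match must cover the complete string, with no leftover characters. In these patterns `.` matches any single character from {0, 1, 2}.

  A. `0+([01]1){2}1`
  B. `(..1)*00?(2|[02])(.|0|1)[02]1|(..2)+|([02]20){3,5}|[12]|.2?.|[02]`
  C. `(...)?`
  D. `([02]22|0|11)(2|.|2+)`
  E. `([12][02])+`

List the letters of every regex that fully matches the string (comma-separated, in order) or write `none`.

A → no match — must end with "11"
B → no match
C → no match
D → match
E → no match

D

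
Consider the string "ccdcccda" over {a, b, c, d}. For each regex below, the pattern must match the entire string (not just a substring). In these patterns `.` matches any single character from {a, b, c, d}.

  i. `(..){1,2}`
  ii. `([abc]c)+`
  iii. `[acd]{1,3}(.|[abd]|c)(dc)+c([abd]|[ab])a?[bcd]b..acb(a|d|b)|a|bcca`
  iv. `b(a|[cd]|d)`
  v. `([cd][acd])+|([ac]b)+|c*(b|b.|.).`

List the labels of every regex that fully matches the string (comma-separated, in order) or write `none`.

i → no match
ii → no match — must end with "c"
iii → no match
iv → no match — must start with "b"
v → match

v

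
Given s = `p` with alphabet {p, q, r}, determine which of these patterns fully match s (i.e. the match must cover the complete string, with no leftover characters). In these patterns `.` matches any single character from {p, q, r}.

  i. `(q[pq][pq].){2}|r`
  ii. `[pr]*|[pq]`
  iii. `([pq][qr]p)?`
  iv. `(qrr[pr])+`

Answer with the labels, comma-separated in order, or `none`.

i → no match
ii → match
iii → no match
iv → no match — must start with `qrr`

ii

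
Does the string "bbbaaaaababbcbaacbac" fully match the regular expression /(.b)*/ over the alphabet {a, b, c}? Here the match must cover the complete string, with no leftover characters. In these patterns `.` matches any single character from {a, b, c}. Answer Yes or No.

No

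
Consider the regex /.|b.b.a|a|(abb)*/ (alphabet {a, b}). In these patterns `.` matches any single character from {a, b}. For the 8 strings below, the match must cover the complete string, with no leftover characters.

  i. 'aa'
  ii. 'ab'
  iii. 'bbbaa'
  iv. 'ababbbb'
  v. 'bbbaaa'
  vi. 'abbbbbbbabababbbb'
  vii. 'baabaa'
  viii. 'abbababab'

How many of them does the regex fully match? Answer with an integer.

i → no match
ii → no match
iii → match
iv → no match
v → no match
vi → no match
vii → no match
viii → no match
Total matched: 1

1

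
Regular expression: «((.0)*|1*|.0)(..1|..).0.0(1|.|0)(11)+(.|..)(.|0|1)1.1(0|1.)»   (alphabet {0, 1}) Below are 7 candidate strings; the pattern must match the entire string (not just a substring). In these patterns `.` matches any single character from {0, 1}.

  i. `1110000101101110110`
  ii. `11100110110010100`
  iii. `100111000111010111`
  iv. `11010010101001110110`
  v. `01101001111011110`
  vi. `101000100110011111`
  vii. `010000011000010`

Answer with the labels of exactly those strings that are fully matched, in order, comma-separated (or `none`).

i → no match
ii → no match
iii → no match
iv → no match
v → match
vi → match
vii → no match

v, vi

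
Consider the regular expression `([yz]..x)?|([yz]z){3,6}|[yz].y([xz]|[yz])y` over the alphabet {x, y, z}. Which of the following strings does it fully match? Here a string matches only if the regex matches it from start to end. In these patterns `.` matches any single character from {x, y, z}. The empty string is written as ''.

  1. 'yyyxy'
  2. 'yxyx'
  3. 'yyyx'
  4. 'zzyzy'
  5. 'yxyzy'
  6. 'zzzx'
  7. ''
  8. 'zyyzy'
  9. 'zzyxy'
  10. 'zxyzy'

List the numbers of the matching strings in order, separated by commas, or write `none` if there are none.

1, 2, 3, 4, 5, 6, 7, 8, 9, 10

1 → match
2 → match
3 → match
4 → match
5 → match
6 → match
7 → match
8 → match
9 → match
10 → match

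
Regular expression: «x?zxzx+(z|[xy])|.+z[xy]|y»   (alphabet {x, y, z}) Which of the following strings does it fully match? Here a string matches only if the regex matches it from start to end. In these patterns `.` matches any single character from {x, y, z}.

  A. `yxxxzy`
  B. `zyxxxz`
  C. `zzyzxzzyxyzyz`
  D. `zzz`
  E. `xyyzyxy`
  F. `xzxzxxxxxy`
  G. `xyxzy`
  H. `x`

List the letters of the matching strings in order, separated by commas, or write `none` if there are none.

A, F, G

A → match
B → no match
C → no match
D → no match
E → no match
F → match
G → match
H → no match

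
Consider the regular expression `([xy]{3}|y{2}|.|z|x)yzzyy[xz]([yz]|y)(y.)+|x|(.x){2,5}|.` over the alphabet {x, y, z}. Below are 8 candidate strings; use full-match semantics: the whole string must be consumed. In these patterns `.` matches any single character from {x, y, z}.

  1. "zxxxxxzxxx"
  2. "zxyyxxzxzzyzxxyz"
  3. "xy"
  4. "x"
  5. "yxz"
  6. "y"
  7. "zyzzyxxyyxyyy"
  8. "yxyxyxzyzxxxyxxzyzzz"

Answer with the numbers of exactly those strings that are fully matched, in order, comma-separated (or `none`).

1, 4, 6

1 → match
2 → no match
3 → no match
4 → match
5 → no match
6 → match
7 → no match
8 → no match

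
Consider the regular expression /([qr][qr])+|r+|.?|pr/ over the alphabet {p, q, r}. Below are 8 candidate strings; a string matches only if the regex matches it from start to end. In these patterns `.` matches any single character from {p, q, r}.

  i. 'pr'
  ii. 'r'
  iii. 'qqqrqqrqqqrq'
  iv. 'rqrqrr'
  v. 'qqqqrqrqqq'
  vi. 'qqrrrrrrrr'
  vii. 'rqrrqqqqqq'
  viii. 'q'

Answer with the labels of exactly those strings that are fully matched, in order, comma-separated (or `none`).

i → match
ii → match
iii → match
iv → match
v → match
vi → match
vii → match
viii → match

i, ii, iii, iv, v, vi, vii, viii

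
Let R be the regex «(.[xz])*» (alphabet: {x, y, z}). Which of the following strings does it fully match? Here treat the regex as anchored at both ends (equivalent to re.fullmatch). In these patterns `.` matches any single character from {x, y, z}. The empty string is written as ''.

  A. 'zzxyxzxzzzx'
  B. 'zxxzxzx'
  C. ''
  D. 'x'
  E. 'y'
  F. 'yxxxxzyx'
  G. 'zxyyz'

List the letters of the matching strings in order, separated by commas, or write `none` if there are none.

A → no match
B → no match
C → match
D → no match
E → no match
F → match
G → no match

C, F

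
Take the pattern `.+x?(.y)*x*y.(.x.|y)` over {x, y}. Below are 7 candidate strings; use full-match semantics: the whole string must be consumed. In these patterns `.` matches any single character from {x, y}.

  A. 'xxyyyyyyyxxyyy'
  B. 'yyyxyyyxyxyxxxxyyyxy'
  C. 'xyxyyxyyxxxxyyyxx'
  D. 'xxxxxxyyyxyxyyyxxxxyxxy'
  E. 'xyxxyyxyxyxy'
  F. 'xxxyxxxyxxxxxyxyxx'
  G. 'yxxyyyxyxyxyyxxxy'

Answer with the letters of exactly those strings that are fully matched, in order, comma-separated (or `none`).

A → match
B → match
C → match
D → no match
E. 'xyxxyyxyxyxy' → match
F → match
G → match

A, B, C, E, F, G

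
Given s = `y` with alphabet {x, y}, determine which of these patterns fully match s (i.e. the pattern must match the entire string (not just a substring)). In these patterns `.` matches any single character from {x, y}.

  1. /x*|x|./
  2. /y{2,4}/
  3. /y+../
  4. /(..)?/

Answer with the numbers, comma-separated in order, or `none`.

1 → match
2 → no match
3 → no match
4 → no match

1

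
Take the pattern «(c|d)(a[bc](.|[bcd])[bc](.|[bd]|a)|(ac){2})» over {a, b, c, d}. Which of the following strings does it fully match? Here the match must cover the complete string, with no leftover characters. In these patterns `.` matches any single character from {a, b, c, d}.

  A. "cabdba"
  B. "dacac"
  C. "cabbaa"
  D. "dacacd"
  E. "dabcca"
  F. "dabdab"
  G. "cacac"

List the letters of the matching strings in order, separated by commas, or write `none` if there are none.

A → match
B → match
C → no match
D → match
E → match
F → no match
G → match

A, B, D, E, G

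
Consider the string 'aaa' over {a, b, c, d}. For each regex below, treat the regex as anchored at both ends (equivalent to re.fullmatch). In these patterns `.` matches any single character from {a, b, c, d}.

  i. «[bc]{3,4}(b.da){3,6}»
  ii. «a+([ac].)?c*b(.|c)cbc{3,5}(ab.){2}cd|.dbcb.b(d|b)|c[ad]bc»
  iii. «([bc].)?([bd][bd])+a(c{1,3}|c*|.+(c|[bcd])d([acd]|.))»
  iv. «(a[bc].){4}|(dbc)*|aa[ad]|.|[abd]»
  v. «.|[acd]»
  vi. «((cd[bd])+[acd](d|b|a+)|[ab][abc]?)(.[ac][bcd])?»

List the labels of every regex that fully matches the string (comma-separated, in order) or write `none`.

i → no match — must end with 'da'
ii → no match
iii → no match
iv → match
v → no match
vi → no match

iv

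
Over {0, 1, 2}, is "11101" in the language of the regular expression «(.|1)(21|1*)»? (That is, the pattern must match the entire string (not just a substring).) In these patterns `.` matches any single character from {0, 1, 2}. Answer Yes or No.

No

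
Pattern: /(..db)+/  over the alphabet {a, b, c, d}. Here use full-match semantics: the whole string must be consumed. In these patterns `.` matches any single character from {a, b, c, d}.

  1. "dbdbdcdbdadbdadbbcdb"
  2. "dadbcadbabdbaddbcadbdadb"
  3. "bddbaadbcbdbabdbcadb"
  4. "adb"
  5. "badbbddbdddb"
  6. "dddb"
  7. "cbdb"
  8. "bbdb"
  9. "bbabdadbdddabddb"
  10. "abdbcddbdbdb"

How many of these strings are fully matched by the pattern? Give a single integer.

8

1 → match
2 → match
3 → match
4 → no match
5 → match
6 → match
7 → match
8 → match
9 → no match
10 → match
Total matched: 8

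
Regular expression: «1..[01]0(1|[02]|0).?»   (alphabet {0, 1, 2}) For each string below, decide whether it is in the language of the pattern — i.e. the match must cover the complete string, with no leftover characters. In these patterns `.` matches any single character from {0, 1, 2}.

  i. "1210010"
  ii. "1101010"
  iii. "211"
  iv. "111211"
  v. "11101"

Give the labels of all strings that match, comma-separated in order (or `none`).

i → match
ii → match
iii → no match — must start with "1"
iv → no match
v → no match

i, ii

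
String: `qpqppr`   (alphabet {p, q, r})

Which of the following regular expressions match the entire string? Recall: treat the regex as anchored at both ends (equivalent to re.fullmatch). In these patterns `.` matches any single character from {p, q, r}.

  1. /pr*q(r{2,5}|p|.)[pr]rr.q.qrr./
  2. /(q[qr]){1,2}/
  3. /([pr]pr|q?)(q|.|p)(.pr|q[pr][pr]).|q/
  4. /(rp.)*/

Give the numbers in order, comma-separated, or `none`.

3

1 → no match — must start with `p`
2 → no match
3 → match
4 → no match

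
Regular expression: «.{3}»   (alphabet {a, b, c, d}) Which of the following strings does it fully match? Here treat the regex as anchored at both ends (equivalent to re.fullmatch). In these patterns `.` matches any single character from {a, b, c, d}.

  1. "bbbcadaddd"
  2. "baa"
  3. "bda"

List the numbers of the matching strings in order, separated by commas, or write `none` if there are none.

1. "bbbcadaddd" → no match
2. "baa" → match
3. "bda" → match

2, 3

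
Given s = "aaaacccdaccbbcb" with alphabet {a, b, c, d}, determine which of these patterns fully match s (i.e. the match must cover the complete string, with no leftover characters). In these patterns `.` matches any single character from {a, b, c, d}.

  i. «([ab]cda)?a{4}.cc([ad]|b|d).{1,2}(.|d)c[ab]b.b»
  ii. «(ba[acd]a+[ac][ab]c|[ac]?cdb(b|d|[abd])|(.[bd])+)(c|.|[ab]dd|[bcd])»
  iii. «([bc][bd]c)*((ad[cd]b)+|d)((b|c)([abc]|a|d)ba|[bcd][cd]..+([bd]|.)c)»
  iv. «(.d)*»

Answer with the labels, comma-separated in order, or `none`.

i → match
ii → no match
iii → no match
iv → no match

i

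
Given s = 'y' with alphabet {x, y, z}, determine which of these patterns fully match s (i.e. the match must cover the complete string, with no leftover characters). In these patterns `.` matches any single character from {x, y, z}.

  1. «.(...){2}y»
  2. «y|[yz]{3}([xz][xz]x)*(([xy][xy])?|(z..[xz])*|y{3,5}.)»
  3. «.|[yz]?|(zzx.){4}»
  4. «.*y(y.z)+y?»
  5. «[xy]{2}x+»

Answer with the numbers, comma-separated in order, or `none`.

2, 3

1 → no match
2 → match
3 → match
4 → no match
5 → no match — must end with 'x'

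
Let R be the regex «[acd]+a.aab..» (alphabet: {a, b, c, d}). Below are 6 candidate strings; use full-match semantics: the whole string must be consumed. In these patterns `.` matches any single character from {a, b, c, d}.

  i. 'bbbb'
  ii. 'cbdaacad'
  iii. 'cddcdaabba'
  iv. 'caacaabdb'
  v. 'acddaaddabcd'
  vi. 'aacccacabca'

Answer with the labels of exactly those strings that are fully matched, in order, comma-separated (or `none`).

iv

i → no match
ii → no match
iii → no match
iv → match
v → no match
vi → no match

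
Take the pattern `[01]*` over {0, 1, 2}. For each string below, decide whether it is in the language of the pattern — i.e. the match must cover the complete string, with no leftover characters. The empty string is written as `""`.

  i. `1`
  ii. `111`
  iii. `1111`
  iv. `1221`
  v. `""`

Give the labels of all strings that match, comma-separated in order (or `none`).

i, ii, iii, v

i → match
ii → match
iii → match
iv → no match
v → match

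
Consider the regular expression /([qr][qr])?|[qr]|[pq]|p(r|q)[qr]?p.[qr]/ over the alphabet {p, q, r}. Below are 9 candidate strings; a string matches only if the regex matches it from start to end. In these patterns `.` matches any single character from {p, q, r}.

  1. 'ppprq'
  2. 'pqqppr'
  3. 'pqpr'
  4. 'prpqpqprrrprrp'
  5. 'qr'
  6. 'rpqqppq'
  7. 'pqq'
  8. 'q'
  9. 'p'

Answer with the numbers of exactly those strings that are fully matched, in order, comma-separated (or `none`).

1 → no match
2 → match
3 → no match
4 → no match
5 → match
6 → no match
7 → no match
8 → match
9 → match

2, 5, 8, 9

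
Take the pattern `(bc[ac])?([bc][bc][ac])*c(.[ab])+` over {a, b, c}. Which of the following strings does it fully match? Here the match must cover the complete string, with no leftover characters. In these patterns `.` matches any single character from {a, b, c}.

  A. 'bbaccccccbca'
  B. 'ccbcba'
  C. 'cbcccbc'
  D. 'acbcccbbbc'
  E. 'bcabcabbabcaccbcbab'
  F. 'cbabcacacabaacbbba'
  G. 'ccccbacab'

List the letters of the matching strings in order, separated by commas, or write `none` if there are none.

E, G

A → no match
B → no match
C → no match
D → no match
E → match
F → no match
G → match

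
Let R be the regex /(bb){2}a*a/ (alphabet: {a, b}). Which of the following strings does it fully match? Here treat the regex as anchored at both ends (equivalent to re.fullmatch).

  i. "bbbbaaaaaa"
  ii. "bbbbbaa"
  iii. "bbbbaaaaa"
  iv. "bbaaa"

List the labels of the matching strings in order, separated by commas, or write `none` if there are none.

i → match
ii → no match
iii → match
iv → no match

i, iii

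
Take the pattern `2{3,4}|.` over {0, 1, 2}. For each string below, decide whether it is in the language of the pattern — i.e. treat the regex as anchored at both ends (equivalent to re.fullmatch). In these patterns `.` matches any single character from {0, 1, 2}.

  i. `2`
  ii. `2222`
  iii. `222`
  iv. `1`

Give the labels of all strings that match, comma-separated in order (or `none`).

i, ii, iii, iv

i → match
ii → match
iii → match
iv → match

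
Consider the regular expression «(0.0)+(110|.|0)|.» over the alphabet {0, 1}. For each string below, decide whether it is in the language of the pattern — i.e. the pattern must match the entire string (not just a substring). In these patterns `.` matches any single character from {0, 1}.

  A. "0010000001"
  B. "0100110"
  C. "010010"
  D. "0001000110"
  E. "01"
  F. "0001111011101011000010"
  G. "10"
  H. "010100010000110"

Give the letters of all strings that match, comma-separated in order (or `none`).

A → no match
B → no match
C → no match
D → no match
E → no match
F → no match
G → no match
H → no match

none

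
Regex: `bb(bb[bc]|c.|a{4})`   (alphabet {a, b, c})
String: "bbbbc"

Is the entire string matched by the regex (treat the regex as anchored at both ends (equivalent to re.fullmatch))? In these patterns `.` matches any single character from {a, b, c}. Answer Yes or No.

Yes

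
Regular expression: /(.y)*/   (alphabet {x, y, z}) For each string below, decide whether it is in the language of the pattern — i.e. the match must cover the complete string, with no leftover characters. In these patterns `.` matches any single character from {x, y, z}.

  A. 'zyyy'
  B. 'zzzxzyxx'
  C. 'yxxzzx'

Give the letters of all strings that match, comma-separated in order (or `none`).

A → match
B → no match
C → no match

A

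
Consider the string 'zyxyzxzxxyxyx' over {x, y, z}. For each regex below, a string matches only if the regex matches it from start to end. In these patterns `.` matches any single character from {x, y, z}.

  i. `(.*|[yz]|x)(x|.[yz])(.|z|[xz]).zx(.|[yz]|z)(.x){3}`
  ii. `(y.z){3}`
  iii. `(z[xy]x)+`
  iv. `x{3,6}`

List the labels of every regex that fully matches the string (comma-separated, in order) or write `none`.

i → match
ii → no match — must start with 'y'
iii → no match
iv → no match — must start with 'x'

i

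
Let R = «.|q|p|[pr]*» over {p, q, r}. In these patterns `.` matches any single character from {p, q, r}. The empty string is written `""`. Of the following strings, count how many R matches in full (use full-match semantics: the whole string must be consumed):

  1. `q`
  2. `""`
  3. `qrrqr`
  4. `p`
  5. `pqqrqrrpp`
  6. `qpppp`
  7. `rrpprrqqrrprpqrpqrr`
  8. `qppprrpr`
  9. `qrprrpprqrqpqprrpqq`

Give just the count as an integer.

1. `q` → match
2. `""` → match
3. `qrrqr` → no match
4. `p` → match
5. `pqqrqrrpp` → no match
6. `qpppp` → no match
7 → no match
8. `qppprrpr` → no match
9 → no match
Total matched: 3

3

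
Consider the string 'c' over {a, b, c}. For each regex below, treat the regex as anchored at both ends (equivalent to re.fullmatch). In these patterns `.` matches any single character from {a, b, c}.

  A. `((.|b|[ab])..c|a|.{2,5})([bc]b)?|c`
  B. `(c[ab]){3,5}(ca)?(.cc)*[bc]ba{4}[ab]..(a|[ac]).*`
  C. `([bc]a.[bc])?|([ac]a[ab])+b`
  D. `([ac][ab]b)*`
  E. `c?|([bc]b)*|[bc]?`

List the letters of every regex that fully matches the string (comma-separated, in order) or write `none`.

A, E

A → match
B → no match
C → no match
D → no match
E → match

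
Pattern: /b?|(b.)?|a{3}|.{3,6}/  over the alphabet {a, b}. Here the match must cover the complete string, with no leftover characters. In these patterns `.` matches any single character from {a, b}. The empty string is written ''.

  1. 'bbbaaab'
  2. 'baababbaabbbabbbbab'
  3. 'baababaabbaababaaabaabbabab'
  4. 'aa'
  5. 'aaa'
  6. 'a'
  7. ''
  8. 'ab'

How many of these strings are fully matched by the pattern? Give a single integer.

2

1 → no match
2 → no match
3 → no match
4 → no match
5 → match
6 → no match
7 → match
8 → no match
Total matched: 2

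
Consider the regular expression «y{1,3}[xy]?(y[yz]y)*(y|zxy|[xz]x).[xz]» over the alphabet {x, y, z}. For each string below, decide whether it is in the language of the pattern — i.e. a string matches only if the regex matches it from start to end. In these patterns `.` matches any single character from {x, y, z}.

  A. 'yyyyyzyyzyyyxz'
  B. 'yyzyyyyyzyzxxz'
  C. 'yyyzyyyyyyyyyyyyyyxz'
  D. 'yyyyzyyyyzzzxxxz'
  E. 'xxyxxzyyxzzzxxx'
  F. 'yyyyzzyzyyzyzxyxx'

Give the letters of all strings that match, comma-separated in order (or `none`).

A → no match
B → match
C → match
D → no match
E → no match — must start with 'y'
F → no match

B, C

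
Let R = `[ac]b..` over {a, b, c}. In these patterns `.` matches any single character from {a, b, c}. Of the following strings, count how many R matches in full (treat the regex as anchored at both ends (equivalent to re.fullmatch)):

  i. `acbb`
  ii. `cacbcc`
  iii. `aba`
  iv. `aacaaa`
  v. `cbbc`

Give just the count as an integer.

i. `acbb` → no match
ii. `cacbcc` → no match
iii. `aba` → no match
iv. `aacaaa` → no match
v. `cbbc` → match
Total matched: 1

1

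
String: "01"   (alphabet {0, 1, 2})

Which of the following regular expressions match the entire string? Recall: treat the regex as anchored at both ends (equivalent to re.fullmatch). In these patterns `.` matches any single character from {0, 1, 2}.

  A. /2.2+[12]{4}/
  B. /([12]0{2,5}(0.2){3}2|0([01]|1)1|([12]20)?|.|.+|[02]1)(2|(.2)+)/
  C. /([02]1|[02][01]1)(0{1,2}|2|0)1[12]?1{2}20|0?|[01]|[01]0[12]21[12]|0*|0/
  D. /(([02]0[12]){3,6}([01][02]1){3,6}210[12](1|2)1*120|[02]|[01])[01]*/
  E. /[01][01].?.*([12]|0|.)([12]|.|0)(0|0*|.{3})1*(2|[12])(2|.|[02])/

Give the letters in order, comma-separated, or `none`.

A → no match — must start with "2"
B → no match — must end with "2"
C → no match
D → match
E → no match

D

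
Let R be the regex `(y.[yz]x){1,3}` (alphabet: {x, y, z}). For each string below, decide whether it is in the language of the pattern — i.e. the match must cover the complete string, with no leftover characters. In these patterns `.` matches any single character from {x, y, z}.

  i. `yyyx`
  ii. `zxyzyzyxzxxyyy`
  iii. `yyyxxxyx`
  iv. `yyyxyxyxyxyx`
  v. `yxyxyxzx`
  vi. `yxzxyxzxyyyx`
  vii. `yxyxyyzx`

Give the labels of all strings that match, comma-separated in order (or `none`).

i → match
ii → no match — must start with `y`
iii → no match
iv → match
v → match
vi → match
vii → match

i, iv, v, vi, vii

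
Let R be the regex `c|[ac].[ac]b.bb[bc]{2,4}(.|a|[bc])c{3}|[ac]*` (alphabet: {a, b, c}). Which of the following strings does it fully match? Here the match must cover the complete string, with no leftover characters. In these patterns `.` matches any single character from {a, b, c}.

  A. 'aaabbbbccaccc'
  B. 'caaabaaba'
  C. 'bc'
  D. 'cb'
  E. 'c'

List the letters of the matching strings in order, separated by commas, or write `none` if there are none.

A, E

A → match
B. 'caaabaaba' → no match
C. 'bc' → no match
D. 'cb' → no match
E. 'c' → match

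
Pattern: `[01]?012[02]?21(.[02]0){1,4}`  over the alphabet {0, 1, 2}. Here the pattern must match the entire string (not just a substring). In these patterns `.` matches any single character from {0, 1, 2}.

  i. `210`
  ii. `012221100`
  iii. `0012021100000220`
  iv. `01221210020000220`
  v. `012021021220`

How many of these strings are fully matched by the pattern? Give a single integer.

i. `210` → no match
ii. `012221100` → match
iii → match
iv → no match
v. `012021021220` → no match
Total matched: 2

2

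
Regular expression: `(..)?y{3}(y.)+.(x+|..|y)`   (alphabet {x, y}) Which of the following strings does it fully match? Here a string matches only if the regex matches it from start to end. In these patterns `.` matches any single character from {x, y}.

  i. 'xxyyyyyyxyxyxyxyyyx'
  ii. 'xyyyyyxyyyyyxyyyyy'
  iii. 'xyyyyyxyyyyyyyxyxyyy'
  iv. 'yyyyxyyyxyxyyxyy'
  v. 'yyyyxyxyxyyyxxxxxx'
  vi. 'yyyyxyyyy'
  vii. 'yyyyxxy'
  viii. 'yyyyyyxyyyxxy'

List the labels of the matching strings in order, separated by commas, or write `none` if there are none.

i → match
ii → match
iii → match
iv → match
v → match
vi → match
vii → match
viii → match

i, ii, iii, iv, v, vi, vii, viii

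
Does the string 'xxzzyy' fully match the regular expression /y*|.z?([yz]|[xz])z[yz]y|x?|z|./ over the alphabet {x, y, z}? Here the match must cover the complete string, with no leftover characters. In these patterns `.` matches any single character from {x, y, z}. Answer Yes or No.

No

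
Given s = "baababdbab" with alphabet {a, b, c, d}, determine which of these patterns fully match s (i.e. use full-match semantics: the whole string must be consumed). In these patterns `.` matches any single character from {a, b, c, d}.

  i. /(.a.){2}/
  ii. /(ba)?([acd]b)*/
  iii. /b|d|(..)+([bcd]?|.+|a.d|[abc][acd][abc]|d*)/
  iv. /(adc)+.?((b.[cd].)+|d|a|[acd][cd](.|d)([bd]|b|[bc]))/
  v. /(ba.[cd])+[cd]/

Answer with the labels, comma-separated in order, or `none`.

i → no match
ii → match
iii → match
iv → no match — must start with "adc"
v → no match

ii, iii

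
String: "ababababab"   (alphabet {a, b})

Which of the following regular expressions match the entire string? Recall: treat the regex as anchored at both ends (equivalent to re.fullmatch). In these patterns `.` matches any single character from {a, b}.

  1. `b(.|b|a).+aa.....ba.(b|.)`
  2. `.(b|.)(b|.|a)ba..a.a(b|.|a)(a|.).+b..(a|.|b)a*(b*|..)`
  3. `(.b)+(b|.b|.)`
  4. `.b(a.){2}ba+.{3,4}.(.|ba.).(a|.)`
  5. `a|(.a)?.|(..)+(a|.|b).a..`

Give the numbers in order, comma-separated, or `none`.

3

1 → no match — must start with "b"
2 → no match
3 → match
4 → no match
5 → no match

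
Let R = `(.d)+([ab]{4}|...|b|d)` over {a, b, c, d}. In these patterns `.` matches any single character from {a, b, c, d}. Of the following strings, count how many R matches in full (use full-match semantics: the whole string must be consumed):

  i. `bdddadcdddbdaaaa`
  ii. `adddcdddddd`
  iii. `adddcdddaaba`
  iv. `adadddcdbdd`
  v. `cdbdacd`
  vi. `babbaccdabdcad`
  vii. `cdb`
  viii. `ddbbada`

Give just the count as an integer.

i → match
ii → match
iii → match
iv → match
v → match
vi → no match
vii → match
viii → no match
Total matched: 6

6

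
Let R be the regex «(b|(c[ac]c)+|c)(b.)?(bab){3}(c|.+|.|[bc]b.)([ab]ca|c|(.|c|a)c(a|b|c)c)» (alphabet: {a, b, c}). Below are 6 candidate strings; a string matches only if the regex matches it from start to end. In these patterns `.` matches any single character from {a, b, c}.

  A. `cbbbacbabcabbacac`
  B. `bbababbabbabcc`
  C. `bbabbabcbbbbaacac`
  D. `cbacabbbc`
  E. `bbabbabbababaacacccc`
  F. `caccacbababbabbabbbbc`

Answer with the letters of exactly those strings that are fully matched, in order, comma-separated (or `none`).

A → no match
B → match
C → no match
D. `cbacabbbc` → no match
E → match
F → match

B, E, F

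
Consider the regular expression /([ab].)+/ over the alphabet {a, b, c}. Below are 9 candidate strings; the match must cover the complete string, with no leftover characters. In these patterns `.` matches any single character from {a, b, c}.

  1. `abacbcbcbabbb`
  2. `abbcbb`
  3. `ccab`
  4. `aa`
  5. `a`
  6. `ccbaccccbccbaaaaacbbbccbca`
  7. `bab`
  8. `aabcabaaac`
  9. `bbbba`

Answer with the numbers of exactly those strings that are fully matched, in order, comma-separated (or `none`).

2, 4, 8

1 → no match
2 → match
3 → no match
4 → match
5 → no match
6 → no match
7 → no match
8 → match
9 → no match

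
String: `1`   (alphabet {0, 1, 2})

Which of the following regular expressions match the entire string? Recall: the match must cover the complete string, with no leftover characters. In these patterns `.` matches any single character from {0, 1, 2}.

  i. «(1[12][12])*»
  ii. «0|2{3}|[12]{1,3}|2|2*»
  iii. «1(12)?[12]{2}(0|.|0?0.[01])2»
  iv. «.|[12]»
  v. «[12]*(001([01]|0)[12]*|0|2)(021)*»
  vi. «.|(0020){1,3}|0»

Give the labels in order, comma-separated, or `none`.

ii, iv, vi

i → no match
ii → match
iii → no match — must end with `2`
iv → match
v → no match
vi → match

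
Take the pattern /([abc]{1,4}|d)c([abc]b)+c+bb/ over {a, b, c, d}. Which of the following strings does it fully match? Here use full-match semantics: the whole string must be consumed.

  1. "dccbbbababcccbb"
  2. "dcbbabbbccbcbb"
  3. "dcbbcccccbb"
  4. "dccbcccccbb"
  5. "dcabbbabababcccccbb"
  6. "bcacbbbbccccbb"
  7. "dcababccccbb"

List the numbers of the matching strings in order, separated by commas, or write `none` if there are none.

1 → match
2 → no match
3 → match
4 → match
5 → match
6 → match
7 → match

1, 3, 4, 5, 6, 7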